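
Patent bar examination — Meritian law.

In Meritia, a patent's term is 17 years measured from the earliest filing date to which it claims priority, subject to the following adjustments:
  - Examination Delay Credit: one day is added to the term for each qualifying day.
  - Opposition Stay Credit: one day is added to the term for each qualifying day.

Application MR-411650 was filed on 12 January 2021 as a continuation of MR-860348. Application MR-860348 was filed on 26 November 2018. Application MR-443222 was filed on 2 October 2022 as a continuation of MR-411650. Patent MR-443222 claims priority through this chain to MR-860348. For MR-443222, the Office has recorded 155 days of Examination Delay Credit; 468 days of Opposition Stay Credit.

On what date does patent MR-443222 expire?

Earliest priority filing: 26 November 2018.
Base term: 26 November 2018 + 17 years → 26 November 2035.
Examination Delay Credit: +155 days → 29 April 2036.
Opposition Stay Credit: +468 days → 10 August 2037.

2037-08-10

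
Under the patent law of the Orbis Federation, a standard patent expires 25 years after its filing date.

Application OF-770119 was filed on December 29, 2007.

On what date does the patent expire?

December 29, 2032

Filing date + 25 years → 29 December 2032.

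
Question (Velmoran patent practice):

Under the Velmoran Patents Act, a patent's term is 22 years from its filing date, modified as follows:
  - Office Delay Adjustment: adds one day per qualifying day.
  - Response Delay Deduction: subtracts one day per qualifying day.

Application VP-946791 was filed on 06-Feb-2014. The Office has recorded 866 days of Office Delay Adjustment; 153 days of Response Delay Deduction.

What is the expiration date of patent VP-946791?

Base term: filing date + 22 years → 6 February 2036.
Office Delay Adjustment: +866 days → 21 June 2038.
Response Delay Deduction: −153 days → 19 January 2038.

January 19, 2038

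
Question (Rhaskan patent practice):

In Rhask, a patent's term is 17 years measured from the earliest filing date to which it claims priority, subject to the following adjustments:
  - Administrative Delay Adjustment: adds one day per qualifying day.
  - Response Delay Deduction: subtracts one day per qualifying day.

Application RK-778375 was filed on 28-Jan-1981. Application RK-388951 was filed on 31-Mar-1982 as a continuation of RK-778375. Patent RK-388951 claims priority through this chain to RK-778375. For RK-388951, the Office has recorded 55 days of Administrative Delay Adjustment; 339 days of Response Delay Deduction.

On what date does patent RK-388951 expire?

Earliest priority filing: 28 January 1981.
Base term: 28 January 1981 + 17 years → 28 January 1998.
Administrative Delay Adjustment: +55 days → 24 March 1998.
Response Delay Deduction: −339 days → 19 April 1997.

1997-04-19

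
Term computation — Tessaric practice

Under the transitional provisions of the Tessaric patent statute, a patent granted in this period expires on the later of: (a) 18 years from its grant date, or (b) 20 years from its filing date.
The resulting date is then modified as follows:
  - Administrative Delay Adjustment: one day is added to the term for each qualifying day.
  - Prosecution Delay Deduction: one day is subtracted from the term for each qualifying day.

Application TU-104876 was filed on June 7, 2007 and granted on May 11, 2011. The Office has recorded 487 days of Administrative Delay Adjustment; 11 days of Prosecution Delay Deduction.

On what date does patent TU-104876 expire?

August 30, 2030

(a) grant + 18 years → 11 May 2029.
(b) filing + 20 years → 7 June 2027.
Later of the two: 11 May 2029.
Administrative Delay Adjustment: +487 days → 10 September 2030.
Prosecution Delay Deduction: −11 days → 30 August 2030.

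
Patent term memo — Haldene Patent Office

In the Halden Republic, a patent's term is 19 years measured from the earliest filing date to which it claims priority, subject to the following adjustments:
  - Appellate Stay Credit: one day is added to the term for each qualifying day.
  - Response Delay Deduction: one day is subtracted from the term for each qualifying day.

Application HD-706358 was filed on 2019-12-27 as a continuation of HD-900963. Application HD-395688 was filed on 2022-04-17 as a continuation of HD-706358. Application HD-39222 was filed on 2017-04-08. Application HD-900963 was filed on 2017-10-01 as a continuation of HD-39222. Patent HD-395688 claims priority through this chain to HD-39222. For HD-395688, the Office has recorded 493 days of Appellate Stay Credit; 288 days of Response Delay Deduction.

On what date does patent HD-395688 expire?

Earliest priority filing: 8 April 2017.
Base term: 8 April 2017 + 19 years → 8 April 2036.
Appellate Stay Credit: +493 days → 14 August 2037.
Response Delay Deduction: −288 days → 30 October 2036.

2036-10-30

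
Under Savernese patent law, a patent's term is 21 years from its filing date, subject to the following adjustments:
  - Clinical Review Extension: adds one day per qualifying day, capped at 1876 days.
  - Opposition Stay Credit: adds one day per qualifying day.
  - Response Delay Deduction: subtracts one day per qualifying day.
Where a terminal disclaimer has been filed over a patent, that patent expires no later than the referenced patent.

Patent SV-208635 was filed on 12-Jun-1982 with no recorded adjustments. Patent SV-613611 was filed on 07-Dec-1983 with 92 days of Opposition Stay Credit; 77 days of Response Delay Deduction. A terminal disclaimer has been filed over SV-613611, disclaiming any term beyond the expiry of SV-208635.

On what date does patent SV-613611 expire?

Natural term of SV-613611:
  Base: filing + 21 years → 7 December 2004.
  Opposition Stay Credit: +92 days → 9 March 2005.
  Response Delay Deduction: −77 days → 22 December 2004.
Expiry of referenced patent SV-208635:
  Base: filing + 21 years → 12 June 2003.
Terminal disclaimer: SV-613611 expires on the earlier of 22 December 2004 and 12 June 2003.

June 12, 2003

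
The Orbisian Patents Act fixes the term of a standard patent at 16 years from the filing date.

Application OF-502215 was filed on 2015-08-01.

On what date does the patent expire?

August 1, 2031

Filing date + 16 years → 1 August 2031.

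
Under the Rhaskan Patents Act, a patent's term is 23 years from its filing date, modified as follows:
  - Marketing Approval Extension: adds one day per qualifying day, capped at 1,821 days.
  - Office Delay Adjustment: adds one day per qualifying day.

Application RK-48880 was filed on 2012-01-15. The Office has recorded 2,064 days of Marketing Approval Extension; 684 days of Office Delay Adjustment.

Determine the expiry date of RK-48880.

Base term: filing date + 23 years → 15 January 2035.
Marketing Approval Extension: 2064 days claimed exceeds the 1821-day cap, so +1821 days → 10 January 2040.
Office Delay Adjustment: +684 days → 24 November 2041.

2041-11-24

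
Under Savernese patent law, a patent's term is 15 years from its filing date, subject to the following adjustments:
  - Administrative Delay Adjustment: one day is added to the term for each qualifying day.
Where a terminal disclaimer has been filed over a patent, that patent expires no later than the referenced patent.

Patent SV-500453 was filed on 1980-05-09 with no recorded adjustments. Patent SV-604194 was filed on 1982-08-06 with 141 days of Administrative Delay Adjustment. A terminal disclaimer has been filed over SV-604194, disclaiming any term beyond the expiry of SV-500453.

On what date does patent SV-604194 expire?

Natural term of SV-604194:
  Base: filing + 15 years → 6 August 1997.
  Administrative Delay Adjustment: +141 days → 25 December 1997.
Expiry of referenced patent SV-500453:
  Base: filing + 15 years → 9 May 1995.
Terminal disclaimer: SV-604194 expires on the earlier of 25 December 1997 and 9 May 1995.

1995-05-09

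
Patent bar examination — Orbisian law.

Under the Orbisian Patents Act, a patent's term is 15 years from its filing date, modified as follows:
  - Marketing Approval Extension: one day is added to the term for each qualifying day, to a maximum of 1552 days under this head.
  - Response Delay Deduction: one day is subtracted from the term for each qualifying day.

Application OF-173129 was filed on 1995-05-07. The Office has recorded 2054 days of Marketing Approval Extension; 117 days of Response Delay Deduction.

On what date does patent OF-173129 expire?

Base term: filing date + 15 years → 7 May 2010.
Marketing Approval Extension: 2054 days claimed exceeds the 1552-day cap, so +1552 days → 6 August 2014.
Response Delay Deduction: −117 days → 11 April 2014.

2014-04-11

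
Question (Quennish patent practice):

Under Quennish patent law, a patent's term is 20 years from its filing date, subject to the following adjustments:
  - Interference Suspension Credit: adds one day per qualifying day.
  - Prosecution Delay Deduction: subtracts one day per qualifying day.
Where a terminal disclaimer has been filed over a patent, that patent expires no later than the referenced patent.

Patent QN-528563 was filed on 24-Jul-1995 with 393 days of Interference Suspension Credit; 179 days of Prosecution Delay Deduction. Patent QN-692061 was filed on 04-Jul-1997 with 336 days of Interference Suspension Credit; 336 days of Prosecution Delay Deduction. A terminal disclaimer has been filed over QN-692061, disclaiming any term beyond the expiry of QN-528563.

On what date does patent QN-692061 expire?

Natural term of QN-692061:
  Base: filing + 20 years → 4 July 2017.
  Interference Suspension Credit: +336 days → 5 June 2018.
  Prosecution Delay Deduction: −336 days → 4 July 2017.
Expiry of referenced patent QN-528563:
  Base: filing + 20 years → 24 July 2015.
  Interference Suspension Credit: +393 days → 20 August 2016.
  Prosecution Delay Deduction: −179 days → 23 February 2016.
Terminal disclaimer: QN-692061 expires on the earlier of 4 July 2017 and 23 February 2016.

2016-02-23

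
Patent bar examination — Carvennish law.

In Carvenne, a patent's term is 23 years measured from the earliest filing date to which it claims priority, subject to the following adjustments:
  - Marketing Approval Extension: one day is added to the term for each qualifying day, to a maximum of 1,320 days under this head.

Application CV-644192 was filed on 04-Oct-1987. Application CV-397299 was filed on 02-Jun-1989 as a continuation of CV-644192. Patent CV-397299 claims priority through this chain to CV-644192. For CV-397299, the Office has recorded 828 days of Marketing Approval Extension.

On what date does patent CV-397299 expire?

Earliest priority filing: 4 October 1987.
Base term: 4 October 1987 + 23 years → 4 October 2010.
Marketing Approval Extension: 828 days (within the 1320-day cap) → +828 days → 9 January 2013.

2013-01-09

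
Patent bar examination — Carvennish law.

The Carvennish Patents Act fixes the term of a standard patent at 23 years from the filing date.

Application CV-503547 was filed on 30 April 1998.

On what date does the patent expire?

April 30, 2021

Filing date + 23 years → 30 April 2021.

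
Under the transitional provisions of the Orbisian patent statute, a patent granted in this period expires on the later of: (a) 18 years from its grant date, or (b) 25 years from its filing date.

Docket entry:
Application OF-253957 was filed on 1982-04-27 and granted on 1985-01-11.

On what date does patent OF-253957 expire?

April 27, 2007

(a) grant + 18 years → 11 January 2003.
(b) filing + 25 years → 27 April 2007.
Later of the two: 27 April 2007.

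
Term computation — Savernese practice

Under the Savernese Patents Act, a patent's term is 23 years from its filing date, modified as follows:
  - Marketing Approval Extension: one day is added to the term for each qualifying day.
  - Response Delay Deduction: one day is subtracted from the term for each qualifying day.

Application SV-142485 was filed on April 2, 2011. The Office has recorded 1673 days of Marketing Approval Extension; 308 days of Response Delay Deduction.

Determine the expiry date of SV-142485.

Base term: filing date + 23 years → 2 April 2034.
Marketing Approval Extension: +1673 days → 31 October 2038.
Response Delay Deduction: −308 days → 27 December 2037.

December 27, 2037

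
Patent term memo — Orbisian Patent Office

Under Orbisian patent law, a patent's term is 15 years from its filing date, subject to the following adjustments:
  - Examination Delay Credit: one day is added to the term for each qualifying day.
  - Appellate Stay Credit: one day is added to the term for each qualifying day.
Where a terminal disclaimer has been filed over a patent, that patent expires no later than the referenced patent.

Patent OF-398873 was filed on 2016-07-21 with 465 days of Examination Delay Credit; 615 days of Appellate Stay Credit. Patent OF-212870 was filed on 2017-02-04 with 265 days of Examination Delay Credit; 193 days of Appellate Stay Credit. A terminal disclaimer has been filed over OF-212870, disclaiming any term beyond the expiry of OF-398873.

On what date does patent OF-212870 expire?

May 7, 2033

Natural term of OF-212870:
  Base: filing + 15 years → 4 February 2032.
  Examination Delay Credit: +265 days → 26 October 2032.
  Appellate Stay Credit: +193 days → 7 May 2033.
Expiry of referenced patent OF-398873:
  Base: filing + 15 years → 21 July 2031.
  Examination Delay Credit: +465 days → 28 October 2032.
  Appellate Stay Credit: +615 days → 5 July 2034.
Terminal disclaimer: OF-212870 expires on the earlier of 7 May 2033 and 5 July 2034.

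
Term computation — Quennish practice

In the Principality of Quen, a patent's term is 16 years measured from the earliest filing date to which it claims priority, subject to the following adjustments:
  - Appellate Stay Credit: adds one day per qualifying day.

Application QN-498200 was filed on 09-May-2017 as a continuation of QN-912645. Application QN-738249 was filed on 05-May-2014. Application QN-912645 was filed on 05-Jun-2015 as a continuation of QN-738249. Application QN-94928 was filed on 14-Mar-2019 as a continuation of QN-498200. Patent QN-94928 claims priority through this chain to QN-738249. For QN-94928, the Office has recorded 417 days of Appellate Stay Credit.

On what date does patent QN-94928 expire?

June 26, 2031

Earliest priority filing: 5 May 2014.
Base term: 5 May 2014 + 16 years → 5 May 2030.
Appellate Stay Credit: +417 days → 26 June 2031.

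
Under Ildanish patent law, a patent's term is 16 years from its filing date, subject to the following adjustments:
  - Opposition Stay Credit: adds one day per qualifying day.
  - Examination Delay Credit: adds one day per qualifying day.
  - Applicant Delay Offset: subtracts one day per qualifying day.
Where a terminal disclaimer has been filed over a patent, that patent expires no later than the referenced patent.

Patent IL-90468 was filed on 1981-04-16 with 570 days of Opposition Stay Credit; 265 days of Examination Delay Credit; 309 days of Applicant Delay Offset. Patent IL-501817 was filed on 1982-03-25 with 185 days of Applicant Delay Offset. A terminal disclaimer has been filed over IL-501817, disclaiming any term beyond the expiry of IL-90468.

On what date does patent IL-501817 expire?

1997-09-21

Natural term of IL-501817:
  Base: filing + 16 years → 25 March 1998.
  Applicant Delay Offset: −185 days → 21 September 1997.
Expiry of referenced patent IL-90468:
  Base: filing + 16 years → 16 April 1997.
  Opposition Stay Credit: +570 days → 7 November 1998.
  Examination Delay Credit: +265 days → 30 July 1999.
  Applicant Delay Offset: −309 days → 24 September 1998.
Terminal disclaimer: IL-501817 expires on the earlier of 21 September 1997 and 24 September 1998.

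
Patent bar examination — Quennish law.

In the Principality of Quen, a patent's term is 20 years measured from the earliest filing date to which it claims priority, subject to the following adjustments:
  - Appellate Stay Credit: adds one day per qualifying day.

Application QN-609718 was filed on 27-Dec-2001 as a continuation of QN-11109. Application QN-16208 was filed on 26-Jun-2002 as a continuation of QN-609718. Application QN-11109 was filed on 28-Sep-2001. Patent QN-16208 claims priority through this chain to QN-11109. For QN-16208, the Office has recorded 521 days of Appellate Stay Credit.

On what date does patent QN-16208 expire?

2023-03-03

Earliest priority filing: 28 September 2001.
Base term: 28 September 2001 + 20 years → 28 September 2021.
Appellate Stay Credit: +521 days → 3 March 2023.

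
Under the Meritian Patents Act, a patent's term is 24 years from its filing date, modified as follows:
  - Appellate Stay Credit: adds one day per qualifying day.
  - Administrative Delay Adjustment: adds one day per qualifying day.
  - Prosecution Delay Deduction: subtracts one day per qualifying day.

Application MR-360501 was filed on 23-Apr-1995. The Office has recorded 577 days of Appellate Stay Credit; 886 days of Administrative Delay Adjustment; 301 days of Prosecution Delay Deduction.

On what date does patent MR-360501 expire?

Base term: filing date + 24 years → 23 April 2019.
Appellate Stay Credit: +577 days → 20 November 2020.
Administrative Delay Adjustment: +886 days → 25 April 2023.
Prosecution Delay Deduction: −301 days → 28 June 2022.

2022-06-28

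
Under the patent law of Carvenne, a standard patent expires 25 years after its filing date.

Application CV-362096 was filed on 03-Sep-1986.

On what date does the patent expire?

Filing date + 25 years → 3 September 2011.

September 3, 2011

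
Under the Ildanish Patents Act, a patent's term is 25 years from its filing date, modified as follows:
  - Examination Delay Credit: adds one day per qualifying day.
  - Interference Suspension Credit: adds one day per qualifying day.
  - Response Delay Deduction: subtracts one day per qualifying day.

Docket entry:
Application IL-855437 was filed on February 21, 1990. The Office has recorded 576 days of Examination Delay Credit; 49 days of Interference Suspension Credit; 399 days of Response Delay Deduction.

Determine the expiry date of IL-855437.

Base term: filing date + 25 years → 21 February 2015.
Examination Delay Credit: +576 days → 19 September 2016.
Interference Suspension Credit: +49 days → 7 November 2016.
Response Delay Deduction: −399 days → 5 October 2015.

October 5, 2015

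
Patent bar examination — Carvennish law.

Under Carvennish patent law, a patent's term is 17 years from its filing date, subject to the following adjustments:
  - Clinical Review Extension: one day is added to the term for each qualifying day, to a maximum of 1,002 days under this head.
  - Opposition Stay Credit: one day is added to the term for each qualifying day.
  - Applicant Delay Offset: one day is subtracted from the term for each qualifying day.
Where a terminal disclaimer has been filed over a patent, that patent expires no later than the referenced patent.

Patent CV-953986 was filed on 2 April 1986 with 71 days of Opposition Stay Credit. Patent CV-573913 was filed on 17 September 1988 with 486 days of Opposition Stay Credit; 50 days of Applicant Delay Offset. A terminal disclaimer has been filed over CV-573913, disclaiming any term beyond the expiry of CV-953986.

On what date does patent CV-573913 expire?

2003-06-12

Natural term of CV-573913:
  Base: filing + 17 years → 17 September 2005.
  Opposition Stay Credit: +486 days → 16 January 2007.
  Applicant Delay Offset: −50 days → 27 November 2006.
Expiry of referenced patent CV-953986:
  Base: filing + 17 years → 2 April 2003.
  Opposition Stay Credit: +71 days → 12 June 2003.
Terminal disclaimer: CV-573913 expires on the earlier of 27 November 2006 and 12 June 2003.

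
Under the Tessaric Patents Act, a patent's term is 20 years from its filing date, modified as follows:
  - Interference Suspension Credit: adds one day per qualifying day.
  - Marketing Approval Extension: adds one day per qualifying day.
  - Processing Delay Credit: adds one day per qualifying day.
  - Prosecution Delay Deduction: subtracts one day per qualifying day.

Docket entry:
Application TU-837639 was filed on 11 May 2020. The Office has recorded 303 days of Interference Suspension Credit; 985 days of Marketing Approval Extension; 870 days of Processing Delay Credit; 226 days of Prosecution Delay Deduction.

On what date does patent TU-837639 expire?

2045-08-25

Base term: filing date + 20 years → 11 May 2040.
Interference Suspension Credit: +303 days → 10 March 2041.
Marketing Approval Extension: +985 days → 20 November 2043.
Processing Delay Credit: +870 days → 8 April 2046.
Prosecution Delay Deduction: −226 days → 25 August 2045.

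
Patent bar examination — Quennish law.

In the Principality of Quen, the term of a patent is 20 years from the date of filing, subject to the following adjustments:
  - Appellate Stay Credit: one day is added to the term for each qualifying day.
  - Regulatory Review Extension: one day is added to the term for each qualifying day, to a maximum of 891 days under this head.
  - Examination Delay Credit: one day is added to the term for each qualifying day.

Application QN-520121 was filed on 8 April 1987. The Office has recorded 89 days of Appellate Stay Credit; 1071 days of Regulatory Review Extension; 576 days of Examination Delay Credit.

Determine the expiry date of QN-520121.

2011-07-12

Base term: filing date + 20 years → 8 April 2007.
Appellate Stay Credit: +89 days → 6 July 2007.
Regulatory Review Extension: 1071 days claimed exceeds the 891-day cap, so +891 days → 13 December 2009.
Examination Delay Credit: +576 days → 12 July 2011.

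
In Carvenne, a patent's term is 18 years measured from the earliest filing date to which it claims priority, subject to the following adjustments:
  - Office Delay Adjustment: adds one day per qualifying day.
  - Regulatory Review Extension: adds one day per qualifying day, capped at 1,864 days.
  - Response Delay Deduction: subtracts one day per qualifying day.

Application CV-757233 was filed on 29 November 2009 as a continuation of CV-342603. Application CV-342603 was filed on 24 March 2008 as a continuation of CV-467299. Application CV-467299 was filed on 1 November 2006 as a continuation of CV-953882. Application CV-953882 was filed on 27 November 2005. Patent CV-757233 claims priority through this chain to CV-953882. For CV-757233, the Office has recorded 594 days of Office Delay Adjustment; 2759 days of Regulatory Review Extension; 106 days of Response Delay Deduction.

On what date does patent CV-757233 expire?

Earliest priority filing: 27 November 2005.
Base term: 27 November 2005 + 18 years → 27 November 2023.
Office Delay Adjustment: +594 days → 13 July 2025.
Regulatory Review Extension: 2759 days claimed exceeds the 1864-day cap, so +1864 days → 20 August 2030.
Response Delay Deduction: −106 days → 6 May 2030.

2030-05-06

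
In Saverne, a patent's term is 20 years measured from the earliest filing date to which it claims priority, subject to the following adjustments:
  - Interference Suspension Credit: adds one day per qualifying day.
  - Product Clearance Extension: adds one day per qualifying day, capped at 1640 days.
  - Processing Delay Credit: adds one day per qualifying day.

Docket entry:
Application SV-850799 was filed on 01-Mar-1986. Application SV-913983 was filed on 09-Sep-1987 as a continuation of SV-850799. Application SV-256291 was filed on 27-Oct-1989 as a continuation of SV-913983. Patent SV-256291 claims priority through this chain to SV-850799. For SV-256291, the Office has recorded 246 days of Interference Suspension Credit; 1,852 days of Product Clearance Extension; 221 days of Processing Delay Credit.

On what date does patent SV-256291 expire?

Earliest priority filing: 1 March 1986.
Base term: 1 March 1986 + 20 years → 1 March 2006.
Interference Suspension Credit: +246 days → 2 November 2006.
Product Clearance Extension: 1852 days claimed exceeds the 1640-day cap, so +1640 days → 30 April 2011.
Processing Delay Credit: +221 days → 7 December 2011.

December 7, 2011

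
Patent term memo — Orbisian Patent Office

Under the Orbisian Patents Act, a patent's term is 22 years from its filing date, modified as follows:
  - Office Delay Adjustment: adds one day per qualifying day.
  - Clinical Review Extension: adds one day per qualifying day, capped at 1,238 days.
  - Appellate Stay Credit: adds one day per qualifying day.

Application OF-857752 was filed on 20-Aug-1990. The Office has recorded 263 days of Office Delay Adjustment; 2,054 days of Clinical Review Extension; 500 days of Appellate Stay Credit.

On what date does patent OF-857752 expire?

2018-02-11

Base term: filing date + 22 years → 20 August 2012.
Office Delay Adjustment: +263 days → 10 May 2013.
Clinical Review Extension: 2054 days claimed exceeds the 1238-day cap, so +1238 days → 29 September 2016.
Appellate Stay Credit: +500 days → 11 February 2018.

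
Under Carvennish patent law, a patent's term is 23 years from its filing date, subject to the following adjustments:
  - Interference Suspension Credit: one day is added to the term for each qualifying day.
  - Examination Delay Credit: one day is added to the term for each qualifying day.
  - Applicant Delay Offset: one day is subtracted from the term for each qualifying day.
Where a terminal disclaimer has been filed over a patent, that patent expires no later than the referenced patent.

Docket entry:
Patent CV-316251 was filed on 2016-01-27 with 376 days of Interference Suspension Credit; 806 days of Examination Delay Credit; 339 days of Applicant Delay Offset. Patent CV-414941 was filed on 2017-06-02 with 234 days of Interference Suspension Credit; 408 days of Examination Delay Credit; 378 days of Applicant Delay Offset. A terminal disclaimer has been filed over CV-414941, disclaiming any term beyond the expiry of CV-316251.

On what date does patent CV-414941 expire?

Natural term of CV-414941:
  Base: filing + 23 years → 2 June 2040.
  Interference Suspension Credit: +234 days → 22 January 2041.
  Examination Delay Credit: +408 days → 6 March 2042.
  Applicant Delay Offset: −378 days → 21 February 2041.
Expiry of referenced patent CV-316251:
  Base: filing + 23 years → 27 January 2039.
  Interference Suspension Credit: +376 days → 7 February 2040.
  Examination Delay Credit: +806 days → 23 April 2042.
  Applicant Delay Offset: −339 days → 19 May 2041.
Terminal disclaimer: CV-414941 expires on the earlier of 21 February 2041 and 19 May 2041.

2041-02-21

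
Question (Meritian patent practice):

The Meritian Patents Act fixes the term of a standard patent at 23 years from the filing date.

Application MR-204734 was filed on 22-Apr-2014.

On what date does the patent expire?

Filing date + 23 years → 22 April 2037.

April 22, 2037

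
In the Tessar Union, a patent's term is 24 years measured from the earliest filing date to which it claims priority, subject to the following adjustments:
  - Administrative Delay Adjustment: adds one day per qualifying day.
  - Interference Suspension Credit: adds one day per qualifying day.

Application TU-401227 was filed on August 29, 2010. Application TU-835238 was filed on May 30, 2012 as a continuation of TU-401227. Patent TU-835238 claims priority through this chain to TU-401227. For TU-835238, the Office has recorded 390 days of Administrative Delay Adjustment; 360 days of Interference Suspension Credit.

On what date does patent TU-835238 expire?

2036-09-17

Earliest priority filing: 29 August 2010.
Base term: 29 August 2010 + 24 years → 29 August 2034.
Administrative Delay Adjustment: +390 days → 23 September 2035.
Interference Suspension Credit: +360 days → 17 September 2036.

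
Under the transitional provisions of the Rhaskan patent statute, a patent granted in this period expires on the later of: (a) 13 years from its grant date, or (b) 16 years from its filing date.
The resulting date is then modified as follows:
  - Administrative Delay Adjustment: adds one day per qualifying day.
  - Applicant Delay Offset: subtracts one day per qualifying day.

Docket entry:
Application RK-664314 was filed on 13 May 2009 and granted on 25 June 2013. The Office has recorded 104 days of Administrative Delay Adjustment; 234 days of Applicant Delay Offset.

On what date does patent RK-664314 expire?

February 15, 2026

(a) grant + 13 years → 25 June 2026.
(b) filing + 16 years → 13 May 2025.
Later of the two: 25 June 2026.
Administrative Delay Adjustment: +104 days → 7 October 2026.
Applicant Delay Offset: −234 days → 15 February 2026.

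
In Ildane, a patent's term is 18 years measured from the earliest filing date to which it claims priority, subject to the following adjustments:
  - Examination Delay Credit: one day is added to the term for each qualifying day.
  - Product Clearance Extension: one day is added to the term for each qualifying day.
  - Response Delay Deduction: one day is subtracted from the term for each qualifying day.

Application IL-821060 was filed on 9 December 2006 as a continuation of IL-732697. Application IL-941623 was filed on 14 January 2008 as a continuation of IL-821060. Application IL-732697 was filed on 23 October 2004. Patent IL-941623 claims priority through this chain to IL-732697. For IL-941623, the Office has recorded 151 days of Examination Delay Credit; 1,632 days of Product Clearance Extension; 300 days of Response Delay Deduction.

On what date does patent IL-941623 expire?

November 14, 2026

Earliest priority filing: 23 October 2004.
Base term: 23 October 2004 + 18 years → 23 October 2022.
Examination Delay Credit: +151 days → 23 March 2023.
Product Clearance Extension: +1632 days → 10 September 2027.
Response Delay Deduction: −300 days → 14 November 2026.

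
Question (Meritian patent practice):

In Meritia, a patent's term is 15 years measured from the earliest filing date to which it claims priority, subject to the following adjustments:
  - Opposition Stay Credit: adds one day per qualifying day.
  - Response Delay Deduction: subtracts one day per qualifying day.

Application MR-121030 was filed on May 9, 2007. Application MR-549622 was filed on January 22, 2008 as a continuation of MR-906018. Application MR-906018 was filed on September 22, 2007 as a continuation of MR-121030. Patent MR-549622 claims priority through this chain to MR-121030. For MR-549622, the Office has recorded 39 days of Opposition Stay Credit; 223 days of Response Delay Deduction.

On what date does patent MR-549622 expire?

2021-11-06

Earliest priority filing: 9 May 2007.
Base term: 9 May 2007 + 15 years → 9 May 2022.
Opposition Stay Credit: +39 days → 17 June 2022.
Response Delay Deduction: −223 days → 6 November 2021.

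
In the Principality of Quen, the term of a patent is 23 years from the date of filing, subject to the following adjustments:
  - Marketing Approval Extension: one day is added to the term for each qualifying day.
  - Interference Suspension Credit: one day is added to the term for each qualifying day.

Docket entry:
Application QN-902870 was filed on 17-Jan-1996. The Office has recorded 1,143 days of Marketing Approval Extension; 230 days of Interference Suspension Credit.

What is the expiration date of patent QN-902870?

2022-10-21

Base term: filing date + 23 years → 17 January 2019.
Marketing Approval Extension: +1143 days → 5 March 2022.
Interference Suspension Credit: +230 days → 21 October 2022.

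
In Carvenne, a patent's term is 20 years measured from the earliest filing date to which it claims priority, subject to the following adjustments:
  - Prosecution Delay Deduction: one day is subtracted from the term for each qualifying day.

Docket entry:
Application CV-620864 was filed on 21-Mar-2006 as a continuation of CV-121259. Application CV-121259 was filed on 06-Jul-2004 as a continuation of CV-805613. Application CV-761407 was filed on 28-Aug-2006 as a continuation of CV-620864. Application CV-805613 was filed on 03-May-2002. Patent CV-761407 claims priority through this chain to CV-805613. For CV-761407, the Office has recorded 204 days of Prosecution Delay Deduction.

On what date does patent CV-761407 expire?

Earliest priority filing: 3 May 2002.
Base term: 3 May 2002 + 20 years → 3 May 2022.
Prosecution Delay Deduction: −204 days → 11 October 2021.

October 11, 2021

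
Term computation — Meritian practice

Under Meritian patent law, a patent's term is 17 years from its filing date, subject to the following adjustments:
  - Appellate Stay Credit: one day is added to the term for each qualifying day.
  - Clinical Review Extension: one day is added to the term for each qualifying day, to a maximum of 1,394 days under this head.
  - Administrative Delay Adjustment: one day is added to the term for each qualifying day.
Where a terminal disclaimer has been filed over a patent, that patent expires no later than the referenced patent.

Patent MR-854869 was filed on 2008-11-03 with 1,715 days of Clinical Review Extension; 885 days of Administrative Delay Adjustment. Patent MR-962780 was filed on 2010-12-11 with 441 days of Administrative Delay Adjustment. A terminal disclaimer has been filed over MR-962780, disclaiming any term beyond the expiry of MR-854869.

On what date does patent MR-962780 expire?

February 24, 2029

Natural term of MR-962780:
  Base: filing + 17 years → 11 December 2027.
  Administrative Delay Adjustment: +441 days → 24 February 2029.
Expiry of referenced patent MR-854869:
  Base: filing + 17 years → 3 November 2025.
  Clinical Review Extension: 1715 days claimed exceeds the 1394-day cap, so +1394 days → 28 August 2029.
  Administrative Delay Adjustment: +885 days → 30 January 2032.
Terminal disclaimer: MR-962780 expires on the earlier of 24 February 2029 and 30 January 2032.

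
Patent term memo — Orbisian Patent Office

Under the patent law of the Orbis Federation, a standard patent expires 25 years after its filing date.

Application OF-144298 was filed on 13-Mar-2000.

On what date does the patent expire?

Filing date + 25 years → 13 March 2025.

2025-03-13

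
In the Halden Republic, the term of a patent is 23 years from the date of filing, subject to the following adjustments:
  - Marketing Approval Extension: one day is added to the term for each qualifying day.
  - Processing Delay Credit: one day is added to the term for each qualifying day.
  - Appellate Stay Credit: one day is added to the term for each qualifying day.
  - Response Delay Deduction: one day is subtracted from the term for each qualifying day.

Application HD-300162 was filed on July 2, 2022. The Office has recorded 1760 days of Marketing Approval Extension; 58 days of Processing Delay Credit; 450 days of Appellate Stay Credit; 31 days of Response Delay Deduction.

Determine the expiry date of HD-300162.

August 17, 2051

Base term: filing date + 23 years → 2 July 2045.
Marketing Approval Extension: +1760 days → 27 April 2050.
Processing Delay Credit: +58 days → 24 June 2050.
Appellate Stay Credit: +450 days → 17 September 2051.
Response Delay Deduction: −31 days → 17 August 2051.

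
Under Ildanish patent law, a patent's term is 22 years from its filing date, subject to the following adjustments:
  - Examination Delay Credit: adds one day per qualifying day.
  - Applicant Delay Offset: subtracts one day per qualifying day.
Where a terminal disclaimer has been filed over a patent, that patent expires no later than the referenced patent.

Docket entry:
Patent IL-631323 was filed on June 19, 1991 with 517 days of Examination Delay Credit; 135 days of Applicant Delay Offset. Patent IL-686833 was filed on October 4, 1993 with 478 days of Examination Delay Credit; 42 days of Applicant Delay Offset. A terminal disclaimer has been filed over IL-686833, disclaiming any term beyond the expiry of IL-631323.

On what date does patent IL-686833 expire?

Natural term of IL-686833:
  Base: filing + 22 years → 4 October 2015.
  Examination Delay Credit: +478 days → 24 January 2017.
  Applicant Delay Offset: −42 days → 13 December 2016.
Expiry of referenced patent IL-631323:
  Base: filing + 22 years → 19 June 2013.
  Examination Delay Credit: +517 days → 18 November 2014.
  Applicant Delay Offset: −135 days → 6 July 2014.
Terminal disclaimer: IL-686833 expires on the earlier of 13 December 2016 and 6 July 2014.

July 6, 2014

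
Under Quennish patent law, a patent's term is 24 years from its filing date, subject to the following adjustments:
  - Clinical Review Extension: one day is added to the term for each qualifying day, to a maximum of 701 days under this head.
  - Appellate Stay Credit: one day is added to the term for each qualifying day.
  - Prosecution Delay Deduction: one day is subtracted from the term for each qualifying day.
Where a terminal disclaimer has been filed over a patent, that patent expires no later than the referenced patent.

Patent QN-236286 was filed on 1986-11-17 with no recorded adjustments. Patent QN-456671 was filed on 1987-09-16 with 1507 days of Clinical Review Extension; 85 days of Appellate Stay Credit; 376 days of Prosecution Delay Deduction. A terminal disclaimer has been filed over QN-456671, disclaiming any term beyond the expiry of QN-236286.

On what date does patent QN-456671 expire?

Natural term of QN-456671:
  Base: filing + 24 years → 16 September 2011.
  Clinical Review Extension: 1507 days claimed exceeds the 701-day cap, so +701 days → 17 August 2013.
  Appellate Stay Credit: +85 days → 10 November 2013.
  Prosecution Delay Deduction: −376 days → 30 October 2012.
Expiry of referenced patent QN-236286:
  Base: filing + 24 years → 17 November 2010.
Terminal disclaimer: QN-456671 expires on the earlier of 30 October 2012 and 17 November 2010.

November 17, 2010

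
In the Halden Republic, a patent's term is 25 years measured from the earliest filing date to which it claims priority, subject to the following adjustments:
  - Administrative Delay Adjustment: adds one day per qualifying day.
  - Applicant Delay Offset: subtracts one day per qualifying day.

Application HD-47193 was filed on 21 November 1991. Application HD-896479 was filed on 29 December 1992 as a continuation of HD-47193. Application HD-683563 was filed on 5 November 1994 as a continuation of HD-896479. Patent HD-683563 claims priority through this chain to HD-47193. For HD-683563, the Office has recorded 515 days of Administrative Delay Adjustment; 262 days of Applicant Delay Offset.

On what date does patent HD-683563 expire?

2017-08-01

Earliest priority filing: 21 November 1991.
Base term: 21 November 1991 + 25 years → 21 November 2016.
Administrative Delay Adjustment: +515 days → 20 April 2018.
Applicant Delay Offset: −262 days → 1 August 2017.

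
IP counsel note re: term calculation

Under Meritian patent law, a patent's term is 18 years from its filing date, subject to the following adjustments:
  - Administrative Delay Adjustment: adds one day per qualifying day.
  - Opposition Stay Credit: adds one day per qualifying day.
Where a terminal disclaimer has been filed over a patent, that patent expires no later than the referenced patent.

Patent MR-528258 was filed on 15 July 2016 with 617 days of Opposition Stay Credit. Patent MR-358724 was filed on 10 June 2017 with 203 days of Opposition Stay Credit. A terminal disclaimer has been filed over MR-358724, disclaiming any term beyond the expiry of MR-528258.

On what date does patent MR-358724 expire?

2035-12-30

Natural term of MR-358724:
  Base: filing + 18 years → 10 June 2035.
  Opposition Stay Credit: +203 days → 30 December 2035.
Expiry of referenced patent MR-528258:
  Base: filing + 18 years → 15 July 2034.
  Opposition Stay Credit: +617 days → 23 March 2036.
Terminal disclaimer: MR-358724 expires on the earlier of 30 December 2035 and 23 March 2036.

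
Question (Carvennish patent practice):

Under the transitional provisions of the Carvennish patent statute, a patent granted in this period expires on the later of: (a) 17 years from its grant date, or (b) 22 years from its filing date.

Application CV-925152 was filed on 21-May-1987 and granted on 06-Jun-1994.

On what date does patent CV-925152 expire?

(a) grant + 17 years → 6 June 2011.
(b) filing + 22 years → 21 May 2009.
Later of the two: 6 June 2011.

2011-06-06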